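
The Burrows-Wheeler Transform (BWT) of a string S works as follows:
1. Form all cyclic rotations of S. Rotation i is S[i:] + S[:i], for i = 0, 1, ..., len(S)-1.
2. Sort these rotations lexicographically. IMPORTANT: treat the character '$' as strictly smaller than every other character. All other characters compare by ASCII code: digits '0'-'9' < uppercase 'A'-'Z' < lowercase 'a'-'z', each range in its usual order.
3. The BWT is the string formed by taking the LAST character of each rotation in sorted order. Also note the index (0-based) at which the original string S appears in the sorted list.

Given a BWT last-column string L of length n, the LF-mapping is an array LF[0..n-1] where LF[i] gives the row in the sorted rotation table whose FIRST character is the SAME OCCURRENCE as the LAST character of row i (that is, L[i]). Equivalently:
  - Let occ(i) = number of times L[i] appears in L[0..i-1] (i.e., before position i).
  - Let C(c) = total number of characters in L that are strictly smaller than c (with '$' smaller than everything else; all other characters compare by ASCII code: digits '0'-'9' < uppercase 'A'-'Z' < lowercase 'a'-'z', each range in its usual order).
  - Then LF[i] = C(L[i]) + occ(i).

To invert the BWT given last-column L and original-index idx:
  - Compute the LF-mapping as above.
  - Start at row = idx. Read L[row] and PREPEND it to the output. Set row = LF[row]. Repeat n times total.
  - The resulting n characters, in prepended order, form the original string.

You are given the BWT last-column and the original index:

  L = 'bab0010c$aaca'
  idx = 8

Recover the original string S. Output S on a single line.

LF mapping: 9 5 10 1 2 4 3 11 0 6 7 12 8
Walk LF starting at row 8, prepending L[row]:
  step 1: row=8, L[8]='$', prepend. Next row=LF[8]=0
  step 2: row=0, L[0]='b', prepend. Next row=LF[0]=9
  step 3: row=9, L[9]='a', prepend. Next row=LF[9]=6
  step 4: row=6, L[6]='0', prepend. Next row=LF[6]=3
  step 5: row=3, L[3]='0', prepend. Next row=LF[3]=1
  step 6: row=1, L[1]='a', prepend. Next row=LF[1]=5
  step 7: row=5, L[5]='1', prepend. Next row=LF[5]=4
  step 8: row=4, L[4]='0', prepend. Next row=LF[4]=2
  step 9: row=2, L[2]='b', prepend. Next row=LF[2]=10
  step 10: row=10, L[10]='a', prepend. Next row=LF[10]=7
  step 11: row=7, L[7]='c', prepend. Next row=LF[7]=11
  step 12: row=11, L[11]='c', prepend. Next row=LF[11]=12
  step 13: row=12, L[12]='a', prepend. Next row=LF[12]=8
Reversed output: accab01a00ab$

Answer: accab01a00ab$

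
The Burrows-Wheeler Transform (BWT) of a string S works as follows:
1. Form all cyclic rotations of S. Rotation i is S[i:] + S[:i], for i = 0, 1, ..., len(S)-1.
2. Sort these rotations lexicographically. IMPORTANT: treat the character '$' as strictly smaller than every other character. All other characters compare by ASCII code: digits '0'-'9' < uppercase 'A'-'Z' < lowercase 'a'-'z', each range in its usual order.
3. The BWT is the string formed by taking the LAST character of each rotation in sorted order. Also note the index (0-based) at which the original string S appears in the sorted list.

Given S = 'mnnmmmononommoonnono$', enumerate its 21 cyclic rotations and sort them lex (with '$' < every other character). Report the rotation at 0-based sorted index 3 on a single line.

All 21 rotations (rotation i = S[i:]+S[:i]):
  rot[0] = mnnmmmononommoonnono$
  rot[1] = nnmmmononommoonnono$m
  rot[2] = nmmmononommoonnono$mn
  rot[3] = mmmononommoonnono$mnn
  rot[4] = mmononommoonnono$mnnm
  rot[5] = mononommoonnono$mnnmm
  rot[6] = ononommoonnono$mnnmmm
  rot[7] = nonommoonnono$mnnmmmo
  rot[8] = onommoonnono$mnnmmmon
  rot[9] = nommoonnono$mnnmmmono
  rot[10] = ommoonnono$mnnmmmonon
  rot[11] = mmoonnono$mnnmmmonono
  rot[12] = moonnono$mnnmmmononom
  rot[13] = oonnono$mnnmmmononomm
  rot[14] = onnono$mnnmmmononommo
  rot[15] = nnono$mnnmmmononommoo
  rot[16] = nono$mnnmmmononommoon
  rot[17] = ono$mnnmmmononommoonn
  rot[18] = no$mnnmmmononommoonno
  rot[19] = o$mnnmmmononommoonnon
  rot[20] = $mnnmmmononommoonnono
Sorted (with $ < everything):
  sorted[0] = $mnnmmmononommoonnono
  sorted[1] = mmmononommoonnono$mnn
  sorted[2] = mmononommoonnono$mnnm
  sorted[3] = mmoonnono$mnnmmmonono
  sorted[4] = mnnmmmononommoonnono$
  sorted[5] = mononommoonnono$mnnmm
  sorted[6] = moonnono$mnnmmmononom
  sorted[7] = nmmmononommoonnono$mn
  sorted[8] = nnmmmononommoonnono$m
  sorted[9] = nnono$mnnmmmononommoo
  sorted[10] = no$mnnmmmononommoonno
  sorted[11] = nommoonnono$mnnmmmono
  sorted[12] = nono$mnnmmmononommoon
  sorted[13] = nonommoonnono$mnnmmmo
  sorted[14] = o$mnnmmmononommoonnon
  sorted[15] = ommoonnono$mnnmmmonon
  sorted[16] = onnono$mnnmmmononommo
  sorted[17] = ono$mnnmmmononommoonn
  sorted[18] = onommoonnono$mnnmmmon
  sorted[19] = ononommoonnono$mnnmmm
  sorted[20] = oonnono$mnnmmmononomm
sorted[3] = mmoonnono$mnnmmmonono

Answer: mmoonnono$mnnmmmonono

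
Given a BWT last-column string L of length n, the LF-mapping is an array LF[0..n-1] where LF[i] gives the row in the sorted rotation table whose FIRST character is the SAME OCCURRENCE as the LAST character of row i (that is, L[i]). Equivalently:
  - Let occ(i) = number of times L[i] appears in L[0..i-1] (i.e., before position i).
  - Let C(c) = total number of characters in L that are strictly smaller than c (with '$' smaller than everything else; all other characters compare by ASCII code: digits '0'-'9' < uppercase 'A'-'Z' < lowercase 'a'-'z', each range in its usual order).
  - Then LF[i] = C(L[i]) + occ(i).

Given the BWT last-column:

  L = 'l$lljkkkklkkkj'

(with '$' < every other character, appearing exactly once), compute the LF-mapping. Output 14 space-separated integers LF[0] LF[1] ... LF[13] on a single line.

Answer: 10 0 11 12 1 3 4 5 6 13 7 8 9 2

Derivation:
Char counts: '$':1, 'j':2, 'k':7, 'l':4
C (first-col start): C('$')=0, C('j')=1, C('k')=3, C('l')=10
L[0]='l': occ=0, LF[0]=C('l')+0=10+0=10
L[1]='$': occ=0, LF[1]=C('$')+0=0+0=0
L[2]='l': occ=1, LF[2]=C('l')+1=10+1=11
L[3]='l': occ=2, LF[3]=C('l')+2=10+2=12
L[4]='j': occ=0, LF[4]=C('j')+0=1+0=1
L[5]='k': occ=0, LF[5]=C('k')+0=3+0=3
L[6]='k': occ=1, LF[6]=C('k')+1=3+1=4
L[7]='k': occ=2, LF[7]=C('k')+2=3+2=5
L[8]='k': occ=3, LF[8]=C('k')+3=3+3=6
L[9]='l': occ=3, LF[9]=C('l')+3=10+3=13
L[10]='k': occ=4, LF[10]=C('k')+4=3+4=7
L[11]='k': occ=5, LF[11]=C('k')+5=3+5=8
L[12]='k': occ=6, LF[12]=C('k')+6=3+6=9
L[13]='j': occ=1, LF[13]=C('j')+1=1+1=2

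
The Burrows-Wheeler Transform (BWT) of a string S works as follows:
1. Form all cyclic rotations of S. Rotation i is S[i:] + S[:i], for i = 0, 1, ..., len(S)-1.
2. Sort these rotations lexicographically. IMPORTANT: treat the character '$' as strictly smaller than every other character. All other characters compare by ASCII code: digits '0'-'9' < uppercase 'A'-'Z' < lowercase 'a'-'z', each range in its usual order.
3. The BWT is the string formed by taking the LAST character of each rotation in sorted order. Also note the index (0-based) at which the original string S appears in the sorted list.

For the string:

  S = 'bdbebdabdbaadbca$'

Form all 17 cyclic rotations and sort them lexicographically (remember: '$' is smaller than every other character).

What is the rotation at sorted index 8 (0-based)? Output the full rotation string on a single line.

All 17 rotations (rotation i = S[i:]+S[:i]):
  rot[0] = bdbebdabdbaadbca$
  rot[1] = dbebdabdbaadbca$b
  rot[2] = bebdabdbaadbca$bd
  rot[3] = ebdabdbaadbca$bdb
  rot[4] = bdabdbaadbca$bdbe
  rot[5] = dabdbaadbca$bdbeb
  rot[6] = abdbaadbca$bdbebd
  rot[7] = bdbaadbca$bdbebda
  rot[8] = dbaadbca$bdbebdab
  rot[9] = baadbca$bdbebdabd
  rot[10] = aadbca$bdbebdabdb
  rot[11] = adbca$bdbebdabdba
  rot[12] = dbca$bdbebdabdbaa
  rot[13] = bca$bdbebdabdbaad
  rot[14] = ca$bdbebdabdbaadb
  rot[15] = a$bdbebdabdbaadbc
  rot[16] = $bdbebdabdbaadbca
Sorted (with $ < everything):
  sorted[0] = $bdbebdabdbaadbca
  sorted[1] = a$bdbebdabdbaadbc
  sorted[2] = aadbca$bdbebdabdb
  sorted[3] = abdbaadbca$bdbebd
  sorted[4] = adbca$bdbebdabdba
  sorted[5] = baadbca$bdbebdabd
  sorted[6] = bca$bdbebdabdbaad
  sorted[7] = bdabdbaadbca$bdbe
  sorted[8] = bdbaadbca$bdbebda
  sorted[9] = bdbebdabdbaadbca$
  sorted[10] = bebdabdbaadbca$bd
  sorted[11] = ca$bdbebdabdbaadb
  sorted[12] = dabdbaadbca$bdbeb
  sorted[13] = dbaadbca$bdbebdab
  sorted[14] = dbca$bdbebdabdbaa
  sorted[15] = dbebdabdbaadbca$b
  sorted[16] = ebdabdbaadbca$bdb
sorted[8] = bdbaadbca$bdbebda

Answer: bdbaadbca$bdbebda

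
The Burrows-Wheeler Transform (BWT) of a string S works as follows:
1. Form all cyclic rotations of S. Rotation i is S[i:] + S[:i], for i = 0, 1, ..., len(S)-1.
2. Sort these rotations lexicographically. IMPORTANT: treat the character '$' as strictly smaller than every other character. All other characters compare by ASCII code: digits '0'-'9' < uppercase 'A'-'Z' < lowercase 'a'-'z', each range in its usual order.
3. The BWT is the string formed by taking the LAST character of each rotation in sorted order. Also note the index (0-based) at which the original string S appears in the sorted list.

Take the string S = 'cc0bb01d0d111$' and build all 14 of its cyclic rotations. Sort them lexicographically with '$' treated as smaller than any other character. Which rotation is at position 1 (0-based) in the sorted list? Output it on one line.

Answer: 01d0d111$cc0bb

Derivation:
All 14 rotations (rotation i = S[i:]+S[:i]):
  rot[0] = cc0bb01d0d111$
  rot[1] = c0bb01d0d111$c
  rot[2] = 0bb01d0d111$cc
  rot[3] = bb01d0d111$cc0
  rot[4] = b01d0d111$cc0b
  rot[5] = 01d0d111$cc0bb
  rot[6] = 1d0d111$cc0bb0
  rot[7] = d0d111$cc0bb01
  rot[8] = 0d111$cc0bb01d
  rot[9] = d111$cc0bb01d0
  rot[10] = 111$cc0bb01d0d
  rot[11] = 11$cc0bb01d0d1
  rot[12] = 1$cc0bb01d0d11
  rot[13] = $cc0bb01d0d111
Sorted (with $ < everything):
  sorted[0] = $cc0bb01d0d111
  sorted[1] = 01d0d111$cc0bb
  sorted[2] = 0bb01d0d111$cc
  sorted[3] = 0d111$cc0bb01d
  sorted[4] = 1$cc0bb01d0d11
  sorted[5] = 11$cc0bb01d0d1
  sorted[6] = 111$cc0bb01d0d
  sorted[7] = 1d0d111$cc0bb0
  sorted[8] = b01d0d111$cc0b
  sorted[9] = bb01d0d111$cc0
  sorted[10] = c0bb01d0d111$c
  sorted[11] = cc0bb01d0d111$
  sorted[12] = d0d111$cc0bb01
  sorted[13] = d111$cc0bb01d0
sorted[1] = 01d0d111$cc0bb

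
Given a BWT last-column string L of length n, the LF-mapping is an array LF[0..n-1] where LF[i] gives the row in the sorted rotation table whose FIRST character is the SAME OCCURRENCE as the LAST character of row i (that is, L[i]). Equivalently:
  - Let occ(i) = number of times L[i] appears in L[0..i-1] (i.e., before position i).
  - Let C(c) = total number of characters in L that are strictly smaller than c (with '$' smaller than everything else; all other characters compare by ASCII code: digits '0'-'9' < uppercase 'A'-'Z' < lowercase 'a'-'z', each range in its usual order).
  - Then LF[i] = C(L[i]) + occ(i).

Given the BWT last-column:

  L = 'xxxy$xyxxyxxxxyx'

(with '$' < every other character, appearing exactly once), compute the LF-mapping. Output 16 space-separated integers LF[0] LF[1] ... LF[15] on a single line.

Answer: 1 2 3 12 0 4 13 5 6 14 7 8 9 10 15 11

Derivation:
Char counts: '$':1, 'x':11, 'y':4
C (first-col start): C('$')=0, C('x')=1, C('y')=12
L[0]='x': occ=0, LF[0]=C('x')+0=1+0=1
L[1]='x': occ=1, LF[1]=C('x')+1=1+1=2
L[2]='x': occ=2, LF[2]=C('x')+2=1+2=3
L[3]='y': occ=0, LF[3]=C('y')+0=12+0=12
L[4]='$': occ=0, LF[4]=C('$')+0=0+0=0
L[5]='x': occ=3, LF[5]=C('x')+3=1+3=4
L[6]='y': occ=1, LF[6]=C('y')+1=12+1=13
L[7]='x': occ=4, LF[7]=C('x')+4=1+4=5
L[8]='x': occ=5, LF[8]=C('x')+5=1+5=6
L[9]='y': occ=2, LF[9]=C('y')+2=12+2=14
L[10]='x': occ=6, LF[10]=C('x')+6=1+6=7
L[11]='x': occ=7, LF[11]=C('x')+7=1+7=8
L[12]='x': occ=8, LF[12]=C('x')+8=1+8=9
L[13]='x': occ=9, LF[13]=C('x')+9=1+9=10
L[14]='y': occ=3, LF[14]=C('y')+3=12+3=15
L[15]='x': occ=10, LF[15]=C('x')+10=1+10=11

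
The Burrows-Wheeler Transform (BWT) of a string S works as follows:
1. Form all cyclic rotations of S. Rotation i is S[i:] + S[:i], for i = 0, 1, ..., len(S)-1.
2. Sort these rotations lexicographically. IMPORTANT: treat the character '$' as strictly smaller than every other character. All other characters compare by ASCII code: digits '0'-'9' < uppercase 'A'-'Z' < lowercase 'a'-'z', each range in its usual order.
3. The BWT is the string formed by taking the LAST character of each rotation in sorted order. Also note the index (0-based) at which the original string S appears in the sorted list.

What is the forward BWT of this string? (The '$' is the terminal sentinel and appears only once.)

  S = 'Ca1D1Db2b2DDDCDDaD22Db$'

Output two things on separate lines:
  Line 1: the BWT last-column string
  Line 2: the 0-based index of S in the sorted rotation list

All 23 rotations (rotation i = S[i:]+S[:i]):
  rot[0] = Ca1D1Db2b2DDDCDDaD22Db$
  rot[1] = a1D1Db2b2DDDCDDaD22Db$C
  rot[2] = 1D1Db2b2DDDCDDaD22Db$Ca
  rot[3] = D1Db2b2DDDCDDaD22Db$Ca1
  rot[4] = 1Db2b2DDDCDDaD22Db$Ca1D
  rot[5] = Db2b2DDDCDDaD22Db$Ca1D1
  rot[6] = b2b2DDDCDDaD22Db$Ca1D1D
  rot[7] = 2b2DDDCDDaD22Db$Ca1D1Db
  rot[8] = b2DDDCDDaD22Db$Ca1D1Db2
  rot[9] = 2DDDCDDaD22Db$Ca1D1Db2b
  rot[10] = DDDCDDaD22Db$Ca1D1Db2b2
  rot[11] = DDCDDaD22Db$Ca1D1Db2b2D
  rot[12] = DCDDaD22Db$Ca1D1Db2b2DD
  rot[13] = CDDaD22Db$Ca1D1Db2b2DDD
  rot[14] = DDaD22Db$Ca1D1Db2b2DDDC
  rot[15] = DaD22Db$Ca1D1Db2b2DDDCD
  rot[16] = aD22Db$Ca1D1Db2b2DDDCDD
  rot[17] = D22Db$Ca1D1Db2b2DDDCDDa
  rot[18] = 22Db$Ca1D1Db2b2DDDCDDaD
  rot[19] = 2Db$Ca1D1Db2b2DDDCDDaD2
  rot[20] = Db$Ca1D1Db2b2DDDCDDaD22
  rot[21] = b$Ca1D1Db2b2DDDCDDaD22D
  rot[22] = $Ca1D1Db2b2DDDCDDaD22Db
Sorted (with $ < everything):
  sorted[0] = $Ca1D1Db2b2DDDCDDaD22Db  (last char: 'b')
  sorted[1] = 1D1Db2b2DDDCDDaD22Db$Ca  (last char: 'a')
  sorted[2] = 1Db2b2DDDCDDaD22Db$Ca1D  (last char: 'D')
  sorted[3] = 22Db$Ca1D1Db2b2DDDCDDaD  (last char: 'D')
  sorted[4] = 2DDDCDDaD22Db$Ca1D1Db2b  (last char: 'b')
  sorted[5] = 2Db$Ca1D1Db2b2DDDCDDaD2  (last char: '2')
  sorted[6] = 2b2DDDCDDaD22Db$Ca1D1Db  (last char: 'b')
  sorted[7] = CDDaD22Db$Ca1D1Db2b2DDD  (last char: 'D')
  sorted[8] = Ca1D1Db2b2DDDCDDaD22Db$  (last char: '$')
  sorted[9] = D1Db2b2DDDCDDaD22Db$Ca1  (last char: '1')
  sorted[10] = D22Db$Ca1D1Db2b2DDDCDDa  (last char: 'a')
  sorted[11] = DCDDaD22Db$Ca1D1Db2b2DD  (last char: 'D')
  sorted[12] = DDCDDaD22Db$Ca1D1Db2b2D  (last char: 'D')
  sorted[13] = DDDCDDaD22Db$Ca1D1Db2b2  (last char: '2')
  sorted[14] = DDaD22Db$Ca1D1Db2b2DDDC  (last char: 'C')
  sorted[15] = DaD22Db$Ca1D1Db2b2DDDCD  (last char: 'D')
  sorted[16] = Db$Ca1D1Db2b2DDDCDDaD22  (last char: '2')
  sorted[17] = Db2b2DDDCDDaD22Db$Ca1D1  (last char: '1')
  sorted[18] = a1D1Db2b2DDDCDDaD22Db$C  (last char: 'C')
  sorted[19] = aD22Db$Ca1D1Db2b2DDDCDD  (last char: 'D')
  sorted[20] = b$Ca1D1Db2b2DDDCDDaD22D  (last char: 'D')
  sorted[21] = b2DDDCDDaD22Db$Ca1D1Db2  (last char: '2')
  sorted[22] = b2b2DDDCDDaD22Db$Ca1D1D  (last char: 'D')
Last column: baDDb2bD$1aDD2CD21CDD2D
Original string S is at sorted index 8

Answer: baDDb2bD$1aDD2CD21CDD2D
8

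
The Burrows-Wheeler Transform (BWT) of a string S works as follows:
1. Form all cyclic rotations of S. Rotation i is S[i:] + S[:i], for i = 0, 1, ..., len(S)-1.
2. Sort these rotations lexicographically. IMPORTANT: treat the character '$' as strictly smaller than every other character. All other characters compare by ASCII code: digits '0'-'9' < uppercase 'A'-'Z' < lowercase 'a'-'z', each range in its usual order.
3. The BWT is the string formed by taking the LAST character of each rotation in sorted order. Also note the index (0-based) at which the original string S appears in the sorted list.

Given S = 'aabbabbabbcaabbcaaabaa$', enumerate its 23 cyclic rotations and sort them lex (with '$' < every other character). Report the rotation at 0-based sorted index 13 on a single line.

All 23 rotations (rotation i = S[i:]+S[:i]):
  rot[0] = aabbabbabbcaabbcaaabaa$
  rot[1] = abbabbabbcaabbcaaabaa$a
  rot[2] = bbabbabbcaabbcaaabaa$aa
  rot[3] = babbabbcaabbcaaabaa$aab
  rot[4] = abbabbcaabbcaaabaa$aabb
  rot[5] = bbabbcaabbcaaabaa$aabba
  rot[6] = babbcaabbcaaabaa$aabbab
  rot[7] = abbcaabbcaaabaa$aabbabb
  rot[8] = bbcaabbcaaabaa$aabbabba
  rot[9] = bcaabbcaaabaa$aabbabbab
  rot[10] = caabbcaaabaa$aabbabbabb
  rot[11] = aabbcaaabaa$aabbabbabbc
  rot[12] = abbcaaabaa$aabbabbabbca
  rot[13] = bbcaaabaa$aabbabbabbcaa
  rot[14] = bcaaabaa$aabbabbabbcaab
  rot[15] = caaabaa$aabbabbabbcaabb
  rot[16] = aaabaa$aabbabbabbcaabbc
  rot[17] = aabaa$aabbabbabbcaabbca
  rot[18] = abaa$aabbabbabbcaabbcaa
  rot[19] = baa$aabbabbabbcaabbcaaa
  rot[20] = aa$aabbabbabbcaabbcaaab
  rot[21] = a$aabbabbabbcaabbcaaaba
  rot[22] = $aabbabbabbcaabbcaaabaa
Sorted (with $ < everything):
  sorted[0] = $aabbabbabbcaabbcaaabaa
  sorted[1] = a$aabbabbabbcaabbcaaaba
  sorted[2] = aa$aabbabbabbcaabbcaaab
  sorted[3] = aaabaa$aabbabbabbcaabbc
  sorted[4] = aabaa$aabbabbabbcaabbca
  sorted[5] = aabbabbabbcaabbcaaabaa$
  sorted[6] = aabbcaaabaa$aabbabbabbc
  sorted[7] = abaa$aabbabbabbcaabbcaa
  sorted[8] = abbabbabbcaabbcaaabaa$a
  sorted[9] = abbabbcaabbcaaabaa$aabb
  sorted[10] = abbcaaabaa$aabbabbabbca
  sorted[11] = abbcaabbcaaabaa$aabbabb
  sorted[12] = baa$aabbabbabbcaabbcaaa
  sorted[13] = babbabbcaabbcaaabaa$aab
  sorted[14] = babbcaabbcaaabaa$aabbab
  sorted[15] = bbabbabbcaabbcaaabaa$aa
  sorted[16] = bbabbcaabbcaaabaa$aabba
  sorted[17] = bbcaaabaa$aabbabbabbcaa
  sorted[18] = bbcaabbcaaabaa$aabbabba
  sorted[19] = bcaaabaa$aabbabbabbcaab
  sorted[20] = bcaabbcaaabaa$aabbabbab
  sorted[21] = caaabaa$aabbabbabbcaabb
  sorted[22] = caabbcaaabaa$aabbabbabb
sorted[13] = babbabbcaabbcaaabaa$aab

Answer: babbabbcaabbcaaabaa$aab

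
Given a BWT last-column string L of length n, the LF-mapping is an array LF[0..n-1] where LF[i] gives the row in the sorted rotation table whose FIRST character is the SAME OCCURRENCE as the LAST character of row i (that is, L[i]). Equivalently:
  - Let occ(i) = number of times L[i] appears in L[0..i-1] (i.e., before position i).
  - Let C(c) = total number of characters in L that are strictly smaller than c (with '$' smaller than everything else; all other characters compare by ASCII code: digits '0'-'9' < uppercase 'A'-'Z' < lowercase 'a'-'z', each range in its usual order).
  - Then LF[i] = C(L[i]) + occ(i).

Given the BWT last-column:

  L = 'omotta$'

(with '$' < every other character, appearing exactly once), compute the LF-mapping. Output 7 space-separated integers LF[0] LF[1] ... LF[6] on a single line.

Char counts: '$':1, 'a':1, 'm':1, 'o':2, 't':2
C (first-col start): C('$')=0, C('a')=1, C('m')=2, C('o')=3, C('t')=5
L[0]='o': occ=0, LF[0]=C('o')+0=3+0=3
L[1]='m': occ=0, LF[1]=C('m')+0=2+0=2
L[2]='o': occ=1, LF[2]=C('o')+1=3+1=4
L[3]='t': occ=0, LF[3]=C('t')+0=5+0=5
L[4]='t': occ=1, LF[4]=C('t')+1=5+1=6
L[5]='a': occ=0, LF[5]=C('a')+0=1+0=1
L[6]='$': occ=0, LF[6]=C('$')+0=0+0=0

Answer: 3 2 4 5 6 1 0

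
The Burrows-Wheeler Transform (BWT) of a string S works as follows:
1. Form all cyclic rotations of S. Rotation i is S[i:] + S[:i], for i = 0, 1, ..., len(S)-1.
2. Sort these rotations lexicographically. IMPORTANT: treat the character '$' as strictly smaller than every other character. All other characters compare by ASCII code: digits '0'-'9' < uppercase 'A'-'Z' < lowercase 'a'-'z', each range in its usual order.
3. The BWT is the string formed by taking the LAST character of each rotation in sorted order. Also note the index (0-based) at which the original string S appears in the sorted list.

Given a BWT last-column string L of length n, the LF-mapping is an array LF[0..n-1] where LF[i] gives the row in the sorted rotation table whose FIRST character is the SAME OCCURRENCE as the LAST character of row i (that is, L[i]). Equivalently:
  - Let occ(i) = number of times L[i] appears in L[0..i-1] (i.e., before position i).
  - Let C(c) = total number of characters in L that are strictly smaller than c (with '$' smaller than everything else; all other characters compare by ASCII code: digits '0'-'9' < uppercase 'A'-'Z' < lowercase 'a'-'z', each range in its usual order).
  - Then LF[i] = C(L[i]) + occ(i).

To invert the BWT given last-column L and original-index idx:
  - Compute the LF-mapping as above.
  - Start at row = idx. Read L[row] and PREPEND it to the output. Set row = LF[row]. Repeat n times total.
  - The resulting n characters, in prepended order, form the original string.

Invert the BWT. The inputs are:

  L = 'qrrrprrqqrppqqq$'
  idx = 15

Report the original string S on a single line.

Answer: rqrqqrqqrprprpq$

Derivation:
LF mapping: 4 10 11 12 1 13 14 5 6 15 2 3 7 8 9 0
Walk LF starting at row 15, prepending L[row]:
  step 1: row=15, L[15]='$', prepend. Next row=LF[15]=0
  step 2: row=0, L[0]='q', prepend. Next row=LF[0]=4
  step 3: row=4, L[4]='p', prepend. Next row=LF[4]=1
  step 4: row=1, L[1]='r', prepend. Next row=LF[1]=10
  step 5: row=10, L[10]='p', prepend. Next row=LF[10]=2
  step 6: row=2, L[2]='r', prepend. Next row=LF[2]=11
  step 7: row=11, L[11]='p', prepend. Next row=LF[11]=3
  step 8: row=3, L[3]='r', prepend. Next row=LF[3]=12
  step 9: row=12, L[12]='q', prepend. Next row=LF[12]=7
  step 10: row=7, L[7]='q', prepend. Next row=LF[7]=5
  step 11: row=5, L[5]='r', prepend. Next row=LF[5]=13
  step 12: row=13, L[13]='q', prepend. Next row=LF[13]=8
  step 13: row=8, L[8]='q', prepend. Next row=LF[8]=6
  step 14: row=6, L[6]='r', prepend. Next row=LF[6]=14
  step 15: row=14, L[14]='q', prepend. Next row=LF[14]=9
  step 16: row=9, L[9]='r', prepend. Next row=LF[9]=15
Reversed output: rqrqqrqqrprprpq$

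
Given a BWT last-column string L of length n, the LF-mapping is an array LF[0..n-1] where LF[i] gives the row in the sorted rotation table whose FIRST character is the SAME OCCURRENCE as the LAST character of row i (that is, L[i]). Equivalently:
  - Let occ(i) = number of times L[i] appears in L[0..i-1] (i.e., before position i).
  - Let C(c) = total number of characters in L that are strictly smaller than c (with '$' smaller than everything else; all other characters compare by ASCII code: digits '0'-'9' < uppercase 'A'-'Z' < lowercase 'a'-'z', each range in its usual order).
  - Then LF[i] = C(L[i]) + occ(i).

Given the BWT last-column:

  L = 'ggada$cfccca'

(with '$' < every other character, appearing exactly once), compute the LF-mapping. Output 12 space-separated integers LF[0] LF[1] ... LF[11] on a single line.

Char counts: '$':1, 'a':3, 'c':4, 'd':1, 'f':1, 'g':2
C (first-col start): C('$')=0, C('a')=1, C('c')=4, C('d')=8, C('f')=9, C('g')=10
L[0]='g': occ=0, LF[0]=C('g')+0=10+0=10
L[1]='g': occ=1, LF[1]=C('g')+1=10+1=11
L[2]='a': occ=0, LF[2]=C('a')+0=1+0=1
L[3]='d': occ=0, LF[3]=C('d')+0=8+0=8
L[4]='a': occ=1, LF[4]=C('a')+1=1+1=2
L[5]='$': occ=0, LF[5]=C('$')+0=0+0=0
L[6]='c': occ=0, LF[6]=C('c')+0=4+0=4
L[7]='f': occ=0, LF[7]=C('f')+0=9+0=9
L[8]='c': occ=1, LF[8]=C('c')+1=4+1=5
L[9]='c': occ=2, LF[9]=C('c')+2=4+2=6
L[10]='c': occ=3, LF[10]=C('c')+3=4+3=7
L[11]='a': occ=2, LF[11]=C('a')+2=1+2=3

Answer: 10 11 1 8 2 0 4 9 5 6 7 3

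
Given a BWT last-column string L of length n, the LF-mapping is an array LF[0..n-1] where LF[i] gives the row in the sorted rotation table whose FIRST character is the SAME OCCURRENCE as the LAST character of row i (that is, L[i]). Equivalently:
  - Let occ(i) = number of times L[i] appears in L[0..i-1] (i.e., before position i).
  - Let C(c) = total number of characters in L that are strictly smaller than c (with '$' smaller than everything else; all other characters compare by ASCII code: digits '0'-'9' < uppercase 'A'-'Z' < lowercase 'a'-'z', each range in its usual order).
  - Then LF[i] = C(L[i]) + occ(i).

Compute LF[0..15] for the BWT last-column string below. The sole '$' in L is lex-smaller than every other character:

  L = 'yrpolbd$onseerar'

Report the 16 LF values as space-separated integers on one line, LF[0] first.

Answer: 15 11 10 8 6 2 3 0 9 7 14 4 5 12 1 13

Derivation:
Char counts: '$':1, 'a':1, 'b':1, 'd':1, 'e':2, 'l':1, 'n':1, 'o':2, 'p':1, 'r':3, 's':1, 'y':1
C (first-col start): C('$')=0, C('a')=1, C('b')=2, C('d')=3, C('e')=4, C('l')=6, C('n')=7, C('o')=8, C('p')=10, C('r')=11, C('s')=14, C('y')=15
L[0]='y': occ=0, LF[0]=C('y')+0=15+0=15
L[1]='r': occ=0, LF[1]=C('r')+0=11+0=11
L[2]='p': occ=0, LF[2]=C('p')+0=10+0=10
L[3]='o': occ=0, LF[3]=C('o')+0=8+0=8
L[4]='l': occ=0, LF[4]=C('l')+0=6+0=6
L[5]='b': occ=0, LF[5]=C('b')+0=2+0=2
L[6]='d': occ=0, LF[6]=C('d')+0=3+0=3
L[7]='$': occ=0, LF[7]=C('$')+0=0+0=0
L[8]='o': occ=1, LF[8]=C('o')+1=8+1=9
L[9]='n': occ=0, LF[9]=C('n')+0=7+0=7
L[10]='s': occ=0, LF[10]=C('s')+0=14+0=14
L[11]='e': occ=0, LF[11]=C('e')+0=4+0=4
L[12]='e': occ=1, LF[12]=C('e')+1=4+1=5
L[13]='r': occ=1, LF[13]=C('r')+1=11+1=12
L[14]='a': occ=0, LF[14]=C('a')+0=1+0=1
L[15]='r': occ=2, LF[15]=C('r')+2=11+2=13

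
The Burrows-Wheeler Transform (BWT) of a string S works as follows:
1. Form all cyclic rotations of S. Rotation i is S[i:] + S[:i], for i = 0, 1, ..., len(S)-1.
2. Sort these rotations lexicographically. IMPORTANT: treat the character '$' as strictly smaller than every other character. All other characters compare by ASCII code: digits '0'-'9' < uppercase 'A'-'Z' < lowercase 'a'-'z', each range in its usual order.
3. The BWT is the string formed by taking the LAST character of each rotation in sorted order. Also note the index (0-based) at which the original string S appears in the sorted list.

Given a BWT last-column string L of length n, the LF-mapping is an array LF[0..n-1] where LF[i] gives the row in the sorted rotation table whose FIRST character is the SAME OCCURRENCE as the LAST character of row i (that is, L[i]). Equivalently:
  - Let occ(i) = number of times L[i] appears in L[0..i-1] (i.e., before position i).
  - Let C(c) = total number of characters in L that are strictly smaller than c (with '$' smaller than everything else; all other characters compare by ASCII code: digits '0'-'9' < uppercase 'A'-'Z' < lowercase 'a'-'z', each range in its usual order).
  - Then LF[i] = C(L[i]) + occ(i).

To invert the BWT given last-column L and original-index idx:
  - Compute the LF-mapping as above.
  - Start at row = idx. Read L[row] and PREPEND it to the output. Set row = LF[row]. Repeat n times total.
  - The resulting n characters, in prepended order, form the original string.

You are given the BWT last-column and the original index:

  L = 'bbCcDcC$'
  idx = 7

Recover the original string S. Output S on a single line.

LF mapping: 4 5 1 6 3 7 2 0
Walk LF starting at row 7, prepending L[row]:
  step 1: row=7, L[7]='$', prepend. Next row=LF[7]=0
  step 2: row=0, L[0]='b', prepend. Next row=LF[0]=4
  step 3: row=4, L[4]='D', prepend. Next row=LF[4]=3
  step 4: row=3, L[3]='c', prepend. Next row=LF[3]=6
  step 5: row=6, L[6]='C', prepend. Next row=LF[6]=2
  step 6: row=2, L[2]='C', prepend. Next row=LF[2]=1
  step 7: row=1, L[1]='b', prepend. Next row=LF[1]=5
  step 8: row=5, L[5]='c', prepend. Next row=LF[5]=7
Reversed output: cbCCcDb$

Answer: cbCCcDb$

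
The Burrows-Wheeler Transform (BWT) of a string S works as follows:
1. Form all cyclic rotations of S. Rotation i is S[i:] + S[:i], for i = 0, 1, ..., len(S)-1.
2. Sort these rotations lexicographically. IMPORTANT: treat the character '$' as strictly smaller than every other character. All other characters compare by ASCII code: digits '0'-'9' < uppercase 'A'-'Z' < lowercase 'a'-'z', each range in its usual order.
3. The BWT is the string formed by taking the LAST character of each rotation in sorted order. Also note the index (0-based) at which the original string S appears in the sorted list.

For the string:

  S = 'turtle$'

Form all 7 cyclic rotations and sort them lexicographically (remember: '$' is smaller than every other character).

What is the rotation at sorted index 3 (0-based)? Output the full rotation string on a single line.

All 7 rotations (rotation i = S[i:]+S[:i]):
  rot[0] = turtle$
  rot[1] = urtle$t
  rot[2] = rtle$tu
  rot[3] = tle$tur
  rot[4] = le$turt
  rot[5] = e$turtl
  rot[6] = $turtle
Sorted (with $ < everything):
  sorted[0] = $turtle
  sorted[1] = e$turtl
  sorted[2] = le$turt
  sorted[3] = rtle$tu
  sorted[4] = tle$tur
  sorted[5] = turtle$
  sorted[6] = urtle$t
sorted[3] = rtle$tu

Answer: rtle$tu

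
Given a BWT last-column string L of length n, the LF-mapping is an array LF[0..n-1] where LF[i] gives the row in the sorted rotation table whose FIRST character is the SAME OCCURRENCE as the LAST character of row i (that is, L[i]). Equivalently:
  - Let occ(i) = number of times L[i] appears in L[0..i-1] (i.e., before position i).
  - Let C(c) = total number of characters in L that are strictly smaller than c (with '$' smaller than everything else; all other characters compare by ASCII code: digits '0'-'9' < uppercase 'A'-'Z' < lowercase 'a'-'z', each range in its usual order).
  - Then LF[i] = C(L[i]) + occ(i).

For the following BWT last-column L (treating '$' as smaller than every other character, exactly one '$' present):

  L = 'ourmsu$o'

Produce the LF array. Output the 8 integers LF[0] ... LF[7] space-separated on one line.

Char counts: '$':1, 'm':1, 'o':2, 'r':1, 's':1, 'u':2
C (first-col start): C('$')=0, C('m')=1, C('o')=2, C('r')=4, C('s')=5, C('u')=6
L[0]='o': occ=0, LF[0]=C('o')+0=2+0=2
L[1]='u': occ=0, LF[1]=C('u')+0=6+0=6
L[2]='r': occ=0, LF[2]=C('r')+0=4+0=4
L[3]='m': occ=0, LF[3]=C('m')+0=1+0=1
L[4]='s': occ=0, LF[4]=C('s')+0=5+0=5
L[5]='u': occ=1, LF[5]=C('u')+1=6+1=7
L[6]='$': occ=0, LF[6]=C('$')+0=0+0=0
L[7]='o': occ=1, LF[7]=C('o')+1=2+1=3

Answer: 2 6 4 1 5 7 0 3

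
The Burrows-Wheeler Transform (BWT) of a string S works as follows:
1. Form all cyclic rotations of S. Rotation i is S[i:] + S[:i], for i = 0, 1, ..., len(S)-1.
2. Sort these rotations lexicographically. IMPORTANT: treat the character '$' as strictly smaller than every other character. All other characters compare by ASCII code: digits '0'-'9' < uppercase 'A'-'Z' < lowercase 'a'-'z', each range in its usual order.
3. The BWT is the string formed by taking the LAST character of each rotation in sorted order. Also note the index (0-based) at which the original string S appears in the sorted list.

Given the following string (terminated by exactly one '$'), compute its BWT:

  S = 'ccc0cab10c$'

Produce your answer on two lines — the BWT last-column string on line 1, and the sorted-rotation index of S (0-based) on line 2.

Answer: c1cbca0c0c$
10

Derivation:
All 11 rotations (rotation i = S[i:]+S[:i]):
  rot[0] = ccc0cab10c$
  rot[1] = cc0cab10c$c
  rot[2] = c0cab10c$cc
  rot[3] = 0cab10c$ccc
  rot[4] = cab10c$ccc0
  rot[5] = ab10c$ccc0c
  rot[6] = b10c$ccc0ca
  rot[7] = 10c$ccc0cab
  rot[8] = 0c$ccc0cab1
  rot[9] = c$ccc0cab10
  rot[10] = $ccc0cab10c
Sorted (with $ < everything):
  sorted[0] = $ccc0cab10c  (last char: 'c')
  sorted[1] = 0c$ccc0cab1  (last char: '1')
  sorted[2] = 0cab10c$ccc  (last char: 'c')
  sorted[3] = 10c$ccc0cab  (last char: 'b')
  sorted[4] = ab10c$ccc0c  (last char: 'c')
  sorted[5] = b10c$ccc0ca  (last char: 'a')
  sorted[6] = c$ccc0cab10  (last char: '0')
  sorted[7] = c0cab10c$cc  (last char: 'c')
  sorted[8] = cab10c$ccc0  (last char: '0')
  sorted[9] = cc0cab10c$c  (last char: 'c')
  sorted[10] = ccc0cab10c$  (last char: '$')
Last column: c1cbca0c0c$
Original string S is at sorted index 10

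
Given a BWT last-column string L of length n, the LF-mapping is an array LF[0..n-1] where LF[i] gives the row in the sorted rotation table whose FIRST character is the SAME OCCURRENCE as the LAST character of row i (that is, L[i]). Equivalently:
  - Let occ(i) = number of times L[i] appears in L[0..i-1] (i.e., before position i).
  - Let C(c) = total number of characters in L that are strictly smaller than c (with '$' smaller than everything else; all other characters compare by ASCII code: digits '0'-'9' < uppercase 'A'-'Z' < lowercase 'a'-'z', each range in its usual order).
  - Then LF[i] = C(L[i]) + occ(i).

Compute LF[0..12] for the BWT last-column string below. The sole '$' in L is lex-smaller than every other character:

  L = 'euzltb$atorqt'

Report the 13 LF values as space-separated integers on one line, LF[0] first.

Char counts: '$':1, 'a':1, 'b':1, 'e':1, 'l':1, 'o':1, 'q':1, 'r':1, 't':3, 'u':1, 'z':1
C (first-col start): C('$')=0, C('a')=1, C('b')=2, C('e')=3, C('l')=4, C('o')=5, C('q')=6, C('r')=7, C('t')=8, C('u')=11, C('z')=12
L[0]='e': occ=0, LF[0]=C('e')+0=3+0=3
L[1]='u': occ=0, LF[1]=C('u')+0=11+0=11
L[2]='z': occ=0, LF[2]=C('z')+0=12+0=12
L[3]='l': occ=0, LF[3]=C('l')+0=4+0=4
L[4]='t': occ=0, LF[4]=C('t')+0=8+0=8
L[5]='b': occ=0, LF[5]=C('b')+0=2+0=2
L[6]='$': occ=0, LF[6]=C('$')+0=0+0=0
L[7]='a': occ=0, LF[7]=C('a')+0=1+0=1
L[8]='t': occ=1, LF[8]=C('t')+1=8+1=9
L[9]='o': occ=0, LF[9]=C('o')+0=5+0=5
L[10]='r': occ=0, LF[10]=C('r')+0=7+0=7
L[11]='q': occ=0, LF[11]=C('q')+0=6+0=6
L[12]='t': occ=2, LF[12]=C('t')+2=8+2=10

Answer: 3 11 12 4 8 2 0 1 9 5 7 6 10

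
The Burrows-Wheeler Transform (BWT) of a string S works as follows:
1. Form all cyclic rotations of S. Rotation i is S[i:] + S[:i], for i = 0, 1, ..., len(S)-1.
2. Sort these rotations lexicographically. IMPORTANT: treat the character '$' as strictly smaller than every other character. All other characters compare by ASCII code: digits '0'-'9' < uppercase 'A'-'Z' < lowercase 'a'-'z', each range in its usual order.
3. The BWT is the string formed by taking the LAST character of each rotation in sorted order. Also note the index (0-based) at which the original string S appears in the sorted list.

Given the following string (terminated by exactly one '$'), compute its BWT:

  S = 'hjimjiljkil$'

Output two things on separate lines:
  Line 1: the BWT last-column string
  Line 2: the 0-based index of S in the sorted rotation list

Answer: l$kjjmhljiii
1

Derivation:
All 12 rotations (rotation i = S[i:]+S[:i]):
  rot[0] = hjimjiljkil$
  rot[1] = jimjiljkil$h
  rot[2] = imjiljkil$hj
  rot[3] = mjiljkil$hji
  rot[4] = jiljkil$hjim
  rot[5] = iljkil$hjimj
  rot[6] = ljkil$hjimji
  rot[7] = jkil$hjimjil
  rot[8] = kil$hjimjilj
  rot[9] = il$hjimjiljk
  rot[10] = l$hjimjiljki
  rot[11] = $hjimjiljkil
Sorted (with $ < everything):
  sorted[0] = $hjimjiljkil  (last char: 'l')
  sorted[1] = hjimjiljkil$  (last char: '$')
  sorted[2] = il$hjimjiljk  (last char: 'k')
  sorted[3] = iljkil$hjimj  (last char: 'j')
  sorted[4] = imjiljkil$hj  (last char: 'j')
  sorted[5] = jiljkil$hjim  (last char: 'm')
  sorted[6] = jimjiljkil$h  (last char: 'h')
  sorted[7] = jkil$hjimjil  (last char: 'l')
  sorted[8] = kil$hjimjilj  (last char: 'j')
  sorted[9] = l$hjimjiljki  (last char: 'i')
  sorted[10] = ljkil$hjimji  (last char: 'i')
  sorted[11] = mjiljkil$hji  (last char: 'i')
Last column: l$kjjmhljiii
Original string S is at sorted index 1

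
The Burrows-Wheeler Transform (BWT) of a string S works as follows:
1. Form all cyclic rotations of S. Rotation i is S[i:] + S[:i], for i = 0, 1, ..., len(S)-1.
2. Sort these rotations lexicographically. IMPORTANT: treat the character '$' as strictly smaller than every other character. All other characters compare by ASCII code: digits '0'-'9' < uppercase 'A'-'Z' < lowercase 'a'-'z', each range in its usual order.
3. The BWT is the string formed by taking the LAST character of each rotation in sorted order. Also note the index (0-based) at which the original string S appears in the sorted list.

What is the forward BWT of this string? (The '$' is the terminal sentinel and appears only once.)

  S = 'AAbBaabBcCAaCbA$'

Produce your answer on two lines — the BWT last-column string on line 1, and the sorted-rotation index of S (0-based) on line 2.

All 16 rotations (rotation i = S[i:]+S[:i]):
  rot[0] = AAbBaabBcCAaCbA$
  rot[1] = AbBaabBcCAaCbA$A
  rot[2] = bBaabBcCAaCbA$AA
  rot[3] = BaabBcCAaCbA$AAb
  rot[4] = aabBcCAaCbA$AAbB
  rot[5] = abBcCAaCbA$AAbBa
  rot[6] = bBcCAaCbA$AAbBaa
  rot[7] = BcCAaCbA$AAbBaab
  rot[8] = cCAaCbA$AAbBaabB
  rot[9] = CAaCbA$AAbBaabBc
  rot[10] = AaCbA$AAbBaabBcC
  rot[11] = aCbA$AAbBaabBcCA
  rot[12] = CbA$AAbBaabBcCAa
  rot[13] = bA$AAbBaabBcCAaC
  rot[14] = A$AAbBaabBcCAaCb
  rot[15] = $AAbBaabBcCAaCbA
Sorted (with $ < everything):
  sorted[0] = $AAbBaabBcCAaCbA  (last char: 'A')
  sorted[1] = A$AAbBaabBcCAaCb  (last char: 'b')
  sorted[2] = AAbBaabBcCAaCbA$  (last char: '$')
  sorted[3] = AaCbA$AAbBaabBcC  (last char: 'C')
  sorted[4] = AbBaabBcCAaCbA$A  (last char: 'A')
  sorted[5] = BaabBcCAaCbA$AAb  (last char: 'b')
  sorted[6] = BcCAaCbA$AAbBaab  (last char: 'b')
  sorted[7] = CAaCbA$AAbBaabBc  (last char: 'c')
  sorted[8] = CbA$AAbBaabBcCAa  (last char: 'a')
  sorted[9] = aCbA$AAbBaabBcCA  (last char: 'A')
  sorted[10] = aabBcCAaCbA$AAbB  (last char: 'B')
  sorted[11] = abBcCAaCbA$AAbBa  (last char: 'a')
  sorted[12] = bA$AAbBaabBcCAaC  (last char: 'C')
  sorted[13] = bBaabBcCAaCbA$AA  (last char: 'A')
  sorted[14] = bBcCAaCbA$AAbBaa  (last char: 'a')
  sorted[15] = cCAaCbA$AAbBaabB  (last char: 'B')
Last column: Ab$CAbbcaABaCAaB
Original string S is at sorted index 2

Answer: Ab$CAbbcaABaCAaB
2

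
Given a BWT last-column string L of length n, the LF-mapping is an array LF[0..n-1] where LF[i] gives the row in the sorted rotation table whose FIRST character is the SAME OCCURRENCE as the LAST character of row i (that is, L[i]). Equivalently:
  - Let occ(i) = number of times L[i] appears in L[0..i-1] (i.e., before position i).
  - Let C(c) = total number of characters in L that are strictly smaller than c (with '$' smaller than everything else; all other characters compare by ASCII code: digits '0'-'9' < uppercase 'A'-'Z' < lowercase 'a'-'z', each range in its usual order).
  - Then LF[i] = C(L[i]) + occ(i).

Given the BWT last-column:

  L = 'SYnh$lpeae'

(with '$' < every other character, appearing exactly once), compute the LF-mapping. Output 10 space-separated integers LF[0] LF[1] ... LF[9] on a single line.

Answer: 1 2 8 6 0 7 9 4 3 5

Derivation:
Char counts: '$':1, 'S':1, 'Y':1, 'a':1, 'e':2, 'h':1, 'l':1, 'n':1, 'p':1
C (first-col start): C('$')=0, C('S')=1, C('Y')=2, C('a')=3, C('e')=4, C('h')=6, C('l')=7, C('n')=8, C('p')=9
L[0]='S': occ=0, LF[0]=C('S')+0=1+0=1
L[1]='Y': occ=0, LF[1]=C('Y')+0=2+0=2
L[2]='n': occ=0, LF[2]=C('n')+0=8+0=8
L[3]='h': occ=0, LF[3]=C('h')+0=6+0=6
L[4]='$': occ=0, LF[4]=C('$')+0=0+0=0
L[5]='l': occ=0, LF[5]=C('l')+0=7+0=7
L[6]='p': occ=0, LF[6]=C('p')+0=9+0=9
L[7]='e': occ=0, LF[7]=C('e')+0=4+0=4
L[8]='a': occ=0, LF[8]=C('a')+0=3+0=3
L[9]='e': occ=1, LF[9]=C('e')+1=4+1=5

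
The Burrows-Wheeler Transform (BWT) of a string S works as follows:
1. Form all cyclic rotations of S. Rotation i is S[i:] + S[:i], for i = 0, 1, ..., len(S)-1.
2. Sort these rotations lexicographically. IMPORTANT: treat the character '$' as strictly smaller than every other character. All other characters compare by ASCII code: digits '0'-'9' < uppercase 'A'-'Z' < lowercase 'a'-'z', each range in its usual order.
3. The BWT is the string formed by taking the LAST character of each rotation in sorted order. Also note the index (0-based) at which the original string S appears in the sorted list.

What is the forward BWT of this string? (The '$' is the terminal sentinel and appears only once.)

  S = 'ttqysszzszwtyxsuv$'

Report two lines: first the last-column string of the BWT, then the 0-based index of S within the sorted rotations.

All 18 rotations (rotation i = S[i:]+S[:i]):
  rot[0] = ttqysszzszwtyxsuv$
  rot[1] = tqysszzszwtyxsuv$t
  rot[2] = qysszzszwtyxsuv$tt
  rot[3] = ysszzszwtyxsuv$ttq
  rot[4] = sszzszwtyxsuv$ttqy
  rot[5] = szzszwtyxsuv$ttqys
  rot[6] = zzszwtyxsuv$ttqyss
  rot[7] = zszwtyxsuv$ttqyssz
  rot[8] = szwtyxsuv$ttqysszz
  rot[9] = zwtyxsuv$ttqysszzs
  rot[10] = wtyxsuv$ttqysszzsz
  rot[11] = tyxsuv$ttqysszzszw
  rot[12] = yxsuv$ttqysszzszwt
  rot[13] = xsuv$ttqysszzszwty
  rot[14] = suv$ttqysszzszwtyx
  rot[15] = uv$ttqysszzszwtyxs
  rot[16] = v$ttqysszzszwtyxsu
  rot[17] = $ttqysszzszwtyxsuv
Sorted (with $ < everything):
  sorted[0] = $ttqysszzszwtyxsuv  (last char: 'v')
  sorted[1] = qysszzszwtyxsuv$tt  (last char: 't')
  sorted[2] = sszzszwtyxsuv$ttqy  (last char: 'y')
  sorted[3] = suv$ttqysszzszwtyx  (last char: 'x')
  sorted[4] = szwtyxsuv$ttqysszz  (last char: 'z')
  sorted[5] = szzszwtyxsuv$ttqys  (last char: 's')
  sorted[6] = tqysszzszwtyxsuv$t  (last char: 't')
  sorted[7] = ttqysszzszwtyxsuv$  (last char: '$')
  sorted[8] = tyxsuv$ttqysszzszw  (last char: 'w')
  sorted[9] = uv$ttqysszzszwtyxs  (last char: 's')
  sorted[10] = v$ttqysszzszwtyxsu  (last char: 'u')
  sorted[11] = wtyxsuv$ttqysszzsz  (last char: 'z')
  sorted[12] = xsuv$ttqysszzszwty  (last char: 'y')
  sorted[13] = ysszzszwtyxsuv$ttq  (last char: 'q')
  sorted[14] = yxsuv$ttqysszzszwt  (last char: 't')
  sorted[15] = zszwtyxsuv$ttqyssz  (last char: 'z')
  sorted[16] = zwtyxsuv$ttqysszzs  (last char: 's')
  sorted[17] = zzszwtyxsuv$ttqyss  (last char: 's')
Last column: vtyxzst$wsuzyqtzss
Original string S is at sorted index 7

Answer: vtyxzst$wsuzyqtzss
7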